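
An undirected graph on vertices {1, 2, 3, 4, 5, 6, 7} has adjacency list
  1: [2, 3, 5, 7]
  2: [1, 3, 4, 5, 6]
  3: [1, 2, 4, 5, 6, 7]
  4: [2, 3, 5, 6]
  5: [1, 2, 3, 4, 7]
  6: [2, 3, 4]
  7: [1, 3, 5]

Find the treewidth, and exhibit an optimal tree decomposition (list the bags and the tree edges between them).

Every bag has size at most 4, so the width is 4 − 1 = 3 and tw(G) ≤ 3. For the lower bound, the 4 vertices {1, 2, 3, 5} are pairwise adjacent, and any tree decomposition puts a clique entirely inside one bag — forcing width ≥ 3. The upper and lower bounds meet at 3, so that is the treewidth.

Treewidth 3.
One optimal decomposition is:
Bags: B1 = {1, 2, 3, 5}  B2 = {2, 3, 4, 5}  B3 = {2, 3, 4, 6}  B4 = {1, 3, 5, 7}
Tree: B1–B2, B2–B3, B1–B4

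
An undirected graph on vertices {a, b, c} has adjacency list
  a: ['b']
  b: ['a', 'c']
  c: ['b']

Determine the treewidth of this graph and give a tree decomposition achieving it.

Treewidth 1.
Bags: B1 = {b, c}  B2 = {a, b}
Tree: B1–B2

Every bag has size at most 2, so the width is 2 − 1 = 1 and tw(G) ≤ 1. Any graph with an edge has treewidth ≥ 1, and G has the edge c–b. Therefore the treewidth is 1.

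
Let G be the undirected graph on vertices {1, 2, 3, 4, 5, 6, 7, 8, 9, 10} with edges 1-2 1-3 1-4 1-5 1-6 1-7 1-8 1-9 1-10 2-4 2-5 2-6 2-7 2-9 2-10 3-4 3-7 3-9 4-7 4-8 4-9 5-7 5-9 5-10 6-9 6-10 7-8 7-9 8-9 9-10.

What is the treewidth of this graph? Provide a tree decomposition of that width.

Treewidth 4.
Bags: B1 = {1, 2, 5, 7, 9}  B2 = {1, 2, 4, 7, 9}  B3 = {1, 3, 4, 7, 9}  B4 = {1, 2, 5, 9, 10}  B5 = {1, 4, 7, 8, 9}  B6 = {1, 2, 6, 9, 10}
Tree: B1–B2, B2–B3, B1–B4, B2–B5, B4–B6

Every bag has size at most 5, so the width is 5 − 1 = 4 and tw(G) ≤ 4. For the lower bound, the 5 vertices {1, 4, 7, 8, 9} are pairwise adjacent, and any tree decomposition puts a clique entirely inside one bag — forcing width ≥ 4. Hence tw(G) = 4 exactly.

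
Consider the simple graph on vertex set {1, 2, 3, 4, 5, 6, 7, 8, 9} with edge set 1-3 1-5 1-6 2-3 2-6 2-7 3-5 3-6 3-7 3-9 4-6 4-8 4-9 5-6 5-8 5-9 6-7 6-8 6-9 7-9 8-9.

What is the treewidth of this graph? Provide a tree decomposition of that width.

Treewidth 3.
Bags: B1 = {3, 5, 6, 9}  B2 = {1, 3, 5, 6}  B3 = {3, 6, 7, 9}  B4 = {2, 3, 6, 7}  B5 = {5, 6, 8, 9}  B6 = {4, 6, 8, 9}
Tree: B1–B2, B1–B3, B3–B4, B1–B5, B5–B6

Each bag holds 4 vertices, so the decomposition has width 3, which upper-bounds the treewidth. On the other hand G contains the 4-clique {4, 6, 8, 9}. A clique must lie in a single bag of any decomposition, so no decomposition can have width below 3. The upper and lower bounds meet at 3, so that is the treewidth.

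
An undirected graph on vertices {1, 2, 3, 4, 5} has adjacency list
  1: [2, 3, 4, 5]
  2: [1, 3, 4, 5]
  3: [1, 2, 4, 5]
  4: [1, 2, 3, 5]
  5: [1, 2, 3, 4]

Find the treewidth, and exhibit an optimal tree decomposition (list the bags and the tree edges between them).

A single bag containing all 5 vertices is trivially a valid decomposition of width 4. On the other hand G contains the 5-clique {1, 2, 3, 4, 5}. A clique must lie in a single bag of any decomposition, so no decomposition can have width below 4. The upper and lower bounds meet at 4, so that is the treewidth.

Treewidth 4.
Bags: B1 = {1, 2, 3, 4, 5}
Tree: (single bag)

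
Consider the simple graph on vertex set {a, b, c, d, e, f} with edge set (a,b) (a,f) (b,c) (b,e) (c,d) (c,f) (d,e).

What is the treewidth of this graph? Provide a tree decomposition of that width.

Treewidth 2.
One optimal decomposition is:
Bags: B1 = {a, b, f}  B2 = {b, c, f}  B3 = {b, c, e}  B4 = {c, d, e}
Tree: B1–B2, B2–B3, B3–B4

The largest bag has 3 vertices, giving width 2; this decomposition certifies tw(G) ≤ 2. For the lower bound, G contains the cycle a–f–c–b–a, so G is not a forest; only forests have treewidth ≤ 1, hence tw(G) ≥ 2. Combining the bounds, tw(G) = 2.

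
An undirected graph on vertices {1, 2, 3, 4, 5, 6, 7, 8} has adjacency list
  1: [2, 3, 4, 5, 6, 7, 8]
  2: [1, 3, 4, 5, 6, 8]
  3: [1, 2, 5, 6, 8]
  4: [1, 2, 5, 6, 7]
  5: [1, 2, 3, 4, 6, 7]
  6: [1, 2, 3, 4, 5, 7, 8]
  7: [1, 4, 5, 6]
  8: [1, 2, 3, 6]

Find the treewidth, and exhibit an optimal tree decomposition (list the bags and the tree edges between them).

Treewidth 4.
Bags: B1 = {1, 2, 4, 5, 6}  B2 = {1, 2, 3, 5, 6}  B3 = {1, 4, 5, 6, 7}  B4 = {1, 2, 3, 6, 8}
Tree: B1–B2, B1–B3, B2–B4

Each bag holds 5 vertices, so the decomposition has width 4, which upper-bounds the treewidth. For the lower bound, the 5 vertices {1, 2, 3, 6, 8} are pairwise adjacent, and any tree decomposition puts a clique entirely inside one bag — forcing width ≥ 4. Therefore the treewidth is 4.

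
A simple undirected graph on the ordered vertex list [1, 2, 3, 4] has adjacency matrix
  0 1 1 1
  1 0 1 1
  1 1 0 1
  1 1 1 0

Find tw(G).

A width-3 tree decomposition is:
Bags: B1 = {1, 2, 3, 4}
Tree: (single bag)
A single bag containing all 4 vertices is trivially a valid decomposition of width 3. For the lower bound, the 4 vertices {1, 2, 3, 4} are pairwise adjacent, and any tree decomposition puts a clique entirely inside one bag — forcing width ≥ 3. Combining the bounds, tw(G) = 3.

3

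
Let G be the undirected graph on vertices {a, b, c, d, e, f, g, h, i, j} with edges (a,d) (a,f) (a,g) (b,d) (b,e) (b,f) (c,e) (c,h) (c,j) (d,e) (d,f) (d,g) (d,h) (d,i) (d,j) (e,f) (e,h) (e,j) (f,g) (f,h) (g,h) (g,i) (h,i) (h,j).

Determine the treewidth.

3

A width-3 tree decomposition is:
Bags: B1 = {d, f, g, h}  B2 = {d, e, f, h}  B3 = {b, d, e, f}  B4 = {d, g, h, i}  B5 = {a, d, f, g}  B6 = {d, e, h, j}  B7 = {c, e, h, j}
Tree: B1–B2, B2–B3, B1–B4, B1–B5, B2–B6, B6–B7
The largest bag has 4 vertices, giving width 3; this decomposition certifies tw(G) ≤ 3. For the lower bound, the 4 vertices {d, e, h, j} are pairwise adjacent, and any tree decomposition puts a clique entirely inside one bag — forcing width ≥ 3. Therefore the treewidth is 3.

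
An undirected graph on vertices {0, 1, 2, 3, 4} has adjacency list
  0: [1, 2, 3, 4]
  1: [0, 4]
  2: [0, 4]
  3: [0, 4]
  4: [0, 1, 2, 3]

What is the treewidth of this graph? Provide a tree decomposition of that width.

Each bag holds 3 vertices, so the decomposition has width 2, which upper-bounds the treewidth. For the lower bound, the 3 vertices {0, 1, 4} are pairwise adjacent, and any tree decomposition puts a clique entirely inside one bag — forcing width ≥ 2. Therefore the treewidth is 2.

Treewidth 2.
One optimal decomposition is:
Bags: B1 = {0, 3, 4}  B2 = {0, 2, 4}  B3 = {0, 1, 4}
Tree: B1–B2, B1–B3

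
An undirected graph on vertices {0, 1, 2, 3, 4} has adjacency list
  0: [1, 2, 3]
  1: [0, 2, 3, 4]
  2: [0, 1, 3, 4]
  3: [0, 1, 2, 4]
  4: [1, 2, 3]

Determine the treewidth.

3

A width-3 tree decomposition is:
Bags: B1 = {1, 2, 3, 4}  B2 = {0, 1, 2, 3}
Tree: B1–B2
Every bag has size at most 4, so the width is 4 − 1 = 3 and tw(G) ≤ 3. Conversely, {0, 1, 2, 3} is a clique of size 4, and the vertices of any clique must share a bag in every tree decomposition; so some bag has ≥ 4 vertices and tw(G) ≥ 3. Therefore the treewidth is 3.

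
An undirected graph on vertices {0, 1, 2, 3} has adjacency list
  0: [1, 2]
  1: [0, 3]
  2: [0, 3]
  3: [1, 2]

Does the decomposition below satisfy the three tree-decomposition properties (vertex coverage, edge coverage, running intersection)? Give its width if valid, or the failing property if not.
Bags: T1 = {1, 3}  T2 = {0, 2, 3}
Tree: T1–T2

A tree decomposition must satisfy three properties: every vertex lies in some bag; for every edge, both endpoints lie together in some bag; and for every vertex, the bags containing it form a connected subtree. Here edge (0,1) lies in no bag, so the decomposition is invalid.

No — edge (0,1) lies in no bag.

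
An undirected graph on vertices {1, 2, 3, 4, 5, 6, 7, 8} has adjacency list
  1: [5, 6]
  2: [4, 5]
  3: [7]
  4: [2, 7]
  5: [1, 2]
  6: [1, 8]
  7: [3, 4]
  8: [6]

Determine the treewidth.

A width-1 tree decomposition is:
Bags: B1 = {3, 7}  B2 = {4, 7}  B3 = {2, 4}  B4 = {2, 5}  B5 = {1, 5}  B6 = {1, 6}  B7 = {6, 8}
Tree: B1–B2, B2–B3, B3–B4, B4–B5, B5–B6, B6–B7
Each bag holds 2 vertices, so the decomposition has width 1, which upper-bounds the treewidth. G has an edge, so its treewidth is at least 1. Hence tw(G) = 1 exactly.

1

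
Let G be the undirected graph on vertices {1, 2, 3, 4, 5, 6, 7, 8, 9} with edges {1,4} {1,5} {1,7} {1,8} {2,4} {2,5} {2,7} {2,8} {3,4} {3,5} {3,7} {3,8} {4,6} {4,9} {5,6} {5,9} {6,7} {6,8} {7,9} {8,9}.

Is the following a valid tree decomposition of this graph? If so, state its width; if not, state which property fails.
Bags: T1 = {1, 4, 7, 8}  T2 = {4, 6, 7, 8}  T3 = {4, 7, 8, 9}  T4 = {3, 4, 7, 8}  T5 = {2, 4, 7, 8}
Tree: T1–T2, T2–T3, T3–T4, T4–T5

No — vertex 5 appears in no bag.

A tree decomposition must satisfy three properties: every vertex lies in some bag; for every edge, both endpoints lie together in some bag; and for every vertex, the bags containing it form a connected subtree. Here vertex 5 appears in no bag, so the decomposition is invalid.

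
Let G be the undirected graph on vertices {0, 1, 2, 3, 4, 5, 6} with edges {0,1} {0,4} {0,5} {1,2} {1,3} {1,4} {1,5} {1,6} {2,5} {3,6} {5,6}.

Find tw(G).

A width-2 tree decomposition is:
Bags: B1 = {1, 5, 6}  B2 = {0, 1, 5}  B3 = {0, 1, 4}  B4 = {1, 3, 6}  B5 = {1, 2, 5}
Tree: B1–B2, B2–B3, B1–B4, B2–B5
The largest bag has 3 vertices, giving width 2; this decomposition certifies tw(G) ≤ 2. Conversely, {1, 3, 6} is a clique of size 3, and the vertices of any clique must share a bag in every tree decomposition; so some bag has ≥ 3 vertices and tw(G) ≥ 2. Therefore the treewidth is 2.

2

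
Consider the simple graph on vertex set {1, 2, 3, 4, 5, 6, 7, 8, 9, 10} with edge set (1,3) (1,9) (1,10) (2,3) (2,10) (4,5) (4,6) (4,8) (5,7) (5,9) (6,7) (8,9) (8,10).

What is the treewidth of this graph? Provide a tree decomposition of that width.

The largest bag has 3 vertices, giving width 2; this decomposition certifies tw(G) ≤ 2. For the lower bound, G contains the cycle 2–3–1–10–2, so G is not a forest; only forests have treewidth ≤ 1, hence tw(G) ≥ 2. Hence tw(G) = 2 exactly.

Treewidth 2.
Bags: B1 = {2, 3, 10}  B2 = {1, 3, 10}  B3 = {1, 8, 10}  B4 = {1, 8, 9}  B5 = {4, 8, 9}  B6 = {4, 5, 9}  B7 = {4, 5, 6}  B8 = {5, 6, 7}
Tree: B1–B2, B2–B3, B3–B4, B4–B5, B5–B6, B6–B7, B7–B8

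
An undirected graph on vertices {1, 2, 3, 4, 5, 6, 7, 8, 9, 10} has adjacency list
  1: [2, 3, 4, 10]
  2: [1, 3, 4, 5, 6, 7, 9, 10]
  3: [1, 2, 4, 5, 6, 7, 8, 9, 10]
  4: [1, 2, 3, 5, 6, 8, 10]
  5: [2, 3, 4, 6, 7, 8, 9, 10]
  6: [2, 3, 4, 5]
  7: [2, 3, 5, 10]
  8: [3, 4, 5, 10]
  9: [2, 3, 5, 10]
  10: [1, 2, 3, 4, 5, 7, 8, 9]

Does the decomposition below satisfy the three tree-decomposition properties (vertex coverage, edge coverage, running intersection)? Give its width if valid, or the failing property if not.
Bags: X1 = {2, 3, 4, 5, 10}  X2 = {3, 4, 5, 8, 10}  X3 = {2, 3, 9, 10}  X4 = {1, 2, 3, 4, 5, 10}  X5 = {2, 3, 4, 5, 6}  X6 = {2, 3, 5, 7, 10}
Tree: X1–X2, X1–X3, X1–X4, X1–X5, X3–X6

A tree decomposition must satisfy three properties: every vertex lies in some bag; for every edge, both endpoints lie together in some bag; and for every vertex, the bags containing it form a connected subtree. Here edge (5,9) lies in no bag, so the decomposition is invalid.

No — edge (5,9) lies in no bag.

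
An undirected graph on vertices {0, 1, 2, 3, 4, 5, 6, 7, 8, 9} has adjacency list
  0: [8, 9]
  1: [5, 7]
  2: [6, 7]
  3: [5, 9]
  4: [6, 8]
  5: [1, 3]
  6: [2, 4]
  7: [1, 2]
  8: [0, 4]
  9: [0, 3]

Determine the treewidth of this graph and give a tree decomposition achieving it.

The largest bag has 3 vertices, giving width 2; this decomposition certifies tw(G) ≤ 2. The edges 5–1–7–2–6–4–8–0–9–3–5 form a cycle, so G is not a tree and its treewidth is at least 2. The upper and lower bounds meet at 2, so that is the treewidth.

Treewidth 2.
Bags: B1 = {1, 5, 7}  B2 = {2, 5, 7}  B3 = {2, 5, 6}  B4 = {4, 5, 6}  B5 = {4, 5, 8}  B6 = {0, 5, 8}  B7 = {0, 5, 9}  B8 = {3, 5, 9}
Tree: B1–B2, B2–B3, B3–B4, B4–B5, B5–B6, B6–B7, B7–B8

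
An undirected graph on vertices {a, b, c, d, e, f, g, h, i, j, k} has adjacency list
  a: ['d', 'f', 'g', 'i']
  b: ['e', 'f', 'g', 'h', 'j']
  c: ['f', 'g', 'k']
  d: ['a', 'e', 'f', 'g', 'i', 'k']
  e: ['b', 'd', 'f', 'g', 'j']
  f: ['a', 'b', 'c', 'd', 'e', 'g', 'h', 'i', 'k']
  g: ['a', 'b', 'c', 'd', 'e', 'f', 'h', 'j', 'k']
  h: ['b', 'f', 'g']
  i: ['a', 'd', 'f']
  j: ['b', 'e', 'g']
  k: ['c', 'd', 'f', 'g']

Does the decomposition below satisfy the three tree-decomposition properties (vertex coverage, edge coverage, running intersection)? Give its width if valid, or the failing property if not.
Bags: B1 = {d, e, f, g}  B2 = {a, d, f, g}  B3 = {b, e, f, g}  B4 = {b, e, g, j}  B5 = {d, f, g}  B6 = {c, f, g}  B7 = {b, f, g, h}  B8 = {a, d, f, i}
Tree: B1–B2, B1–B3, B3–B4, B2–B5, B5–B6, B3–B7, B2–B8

A tree decomposition must satisfy three properties: every vertex lies in some bag; for every edge, both endpoints lie together in some bag; and for every vertex, the bags containing it form a connected subtree. Here vertex k appears in no bag, so the decomposition is invalid.

No — vertex k appears in no bag.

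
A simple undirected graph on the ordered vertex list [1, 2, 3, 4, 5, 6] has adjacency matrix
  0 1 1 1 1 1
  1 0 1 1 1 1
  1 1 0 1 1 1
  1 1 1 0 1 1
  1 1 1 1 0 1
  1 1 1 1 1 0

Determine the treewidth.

5

A width-5 tree decomposition is:
Bags: B1 = {1, 2, 3, 4, 5, 6}
Tree: (single bag)
A single bag containing all 6 vertices is trivially a valid decomposition of width 5. Conversely, {1, 2, 3, 4, 5, 6} is a clique of size 6, and the vertices of any clique must share a bag in every tree decomposition; so some bag has ≥ 6 vertices and tw(G) ≥ 5. Therefore the treewidth is 5.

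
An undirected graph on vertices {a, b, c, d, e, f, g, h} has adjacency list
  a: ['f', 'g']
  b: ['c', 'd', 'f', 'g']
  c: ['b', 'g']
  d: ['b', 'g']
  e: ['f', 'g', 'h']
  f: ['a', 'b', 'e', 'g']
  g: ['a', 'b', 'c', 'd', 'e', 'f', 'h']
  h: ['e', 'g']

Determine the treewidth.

A width-2 tree decomposition is:
Bags: B1 = {b, c, g}  B2 = {b, f, g}  B3 = {e, f, g}  B4 = {a, f, g}  B5 = {e, g, h}  B6 = {b, d, g}
Tree: B1–B2, B2–B3, B2–B4, B3–B5, B1–B6
The largest bag has 3 vertices, giving width 2; this decomposition certifies tw(G) ≤ 2. On the other hand G contains the 3-clique {b, d, g}. A clique must lie in a single bag of any decomposition, so no decomposition can have width below 2. Hence tw(G) = 2 exactly.

2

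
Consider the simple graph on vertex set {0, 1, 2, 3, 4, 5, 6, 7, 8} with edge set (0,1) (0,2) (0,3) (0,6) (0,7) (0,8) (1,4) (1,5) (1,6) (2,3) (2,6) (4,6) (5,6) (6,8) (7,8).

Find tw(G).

2

A width-2 tree decomposition is:
Bags: B1 = {0, 6, 8}  B2 = {0, 1, 6}  B3 = {0, 2, 6}  B4 = {1, 5, 6}  B5 = {1, 4, 6}  B6 = {0, 7, 8}  B7 = {0, 2, 3}
Tree: B1–B2, B2–B3, B2–B4, B4–B5, B1–B6, B3–B7
Each bag holds 3 vertices, so the decomposition has width 2, which upper-bounds the treewidth. For the lower bound, the 3 vertices {0, 2, 3} are pairwise adjacent, and any tree decomposition puts a clique entirely inside one bag — forcing width ≥ 2. Combining the bounds, tw(G) = 2.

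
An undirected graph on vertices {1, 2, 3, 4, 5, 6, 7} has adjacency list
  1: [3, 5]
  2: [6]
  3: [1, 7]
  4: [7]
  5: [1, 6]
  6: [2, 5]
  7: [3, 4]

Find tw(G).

A width-1 tree decomposition is:
Bags: B1 = {4, 7}  B2 = {3, 7}  B3 = {1, 3}  B4 = {1, 5}  B5 = {5, 6}  B6 = {2, 6}
Tree: B1–B2, B2–B3, B3–B4, B4–B5, B5–B6
Each bag holds 2 vertices, so the decomposition has width 1, which upper-bounds the treewidth. G has an edge, so its treewidth is at least 1. The upper and lower bounds meet at 1, so that is the treewidth.

1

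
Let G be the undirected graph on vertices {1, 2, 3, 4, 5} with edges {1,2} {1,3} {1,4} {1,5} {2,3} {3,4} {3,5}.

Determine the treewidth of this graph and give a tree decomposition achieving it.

Treewidth 2.
Bags: B1 = {1, 3, 4}  B2 = {1, 3, 5}  B3 = {1, 2, 3}
Tree: B1–B2, B2–B3

The largest bag has 3 vertices, giving width 2; this decomposition certifies tw(G) ≤ 2. Conversely, {1, 2, 3} is a clique of size 3, and the vertices of any clique must share a bag in every tree decomposition; so some bag has ≥ 3 vertices and tw(G) ≥ 2. Combining the bounds, tw(G) = 2.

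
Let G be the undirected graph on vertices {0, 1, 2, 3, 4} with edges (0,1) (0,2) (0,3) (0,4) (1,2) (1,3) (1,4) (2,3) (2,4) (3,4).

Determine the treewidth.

A width-4 tree decomposition is:
Bags: B1 = {0, 1, 2, 3, 4}
Tree: (single bag)
With just one bag of size 5, the width is 5 − 1 = 4, so tw(G) ≤ 4. Conversely, {0, 1, 2, 3, 4} is a clique of size 5, and the vertices of any clique must share a bag in every tree decomposition; so some bag has ≥ 5 vertices and tw(G) ≥ 4. Hence tw(G) = 4 exactly.

4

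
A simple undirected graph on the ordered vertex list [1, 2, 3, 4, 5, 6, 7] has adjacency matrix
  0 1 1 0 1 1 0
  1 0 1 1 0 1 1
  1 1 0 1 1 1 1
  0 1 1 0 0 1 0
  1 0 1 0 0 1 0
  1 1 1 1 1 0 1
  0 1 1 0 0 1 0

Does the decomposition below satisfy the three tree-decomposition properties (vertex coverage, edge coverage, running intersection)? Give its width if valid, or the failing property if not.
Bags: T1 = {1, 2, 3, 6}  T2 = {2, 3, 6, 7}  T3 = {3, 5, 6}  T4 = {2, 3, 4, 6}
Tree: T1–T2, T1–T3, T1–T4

A tree decomposition must satisfy three properties: every vertex lies in some bag; for every edge, both endpoints lie together in some bag; and for every vertex, the bags containing it form a connected subtree. Here edge (1,5) lies in no bag, so the decomposition is invalid.

No — edge (1,5) lies in no bag.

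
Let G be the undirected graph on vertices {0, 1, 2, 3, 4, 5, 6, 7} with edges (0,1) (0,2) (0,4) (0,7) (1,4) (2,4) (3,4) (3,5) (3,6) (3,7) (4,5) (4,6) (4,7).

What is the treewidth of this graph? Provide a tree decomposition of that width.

Every bag has size at most 3, so the width is 3 − 1 = 2 and tw(G) ≤ 2. Conversely, {0, 1, 4} is a clique of size 3, and the vertices of any clique must share a bag in every tree decomposition; so some bag has ≥ 3 vertices and tw(G) ≥ 2. Therefore the treewidth is 2.

Treewidth 2.
One optimal decomposition is:
Bags: B1 = {0, 4, 7}  B2 = {3, 4, 7}  B3 = {3, 4, 6}  B4 = {3, 4, 5}  B5 = {0, 1, 4}  B6 = {0, 2, 4}
Tree: B1–B2, B2–B3, B2–B4, B1–B5, B5–B6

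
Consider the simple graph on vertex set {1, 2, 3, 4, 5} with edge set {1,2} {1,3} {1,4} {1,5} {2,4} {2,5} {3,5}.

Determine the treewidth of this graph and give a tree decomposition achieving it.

Treewidth 2.
One optimal decomposition is:
Bags: B1 = {1, 3, 5}  B2 = {1, 2, 5}  B3 = {1, 2, 4}
Tree: B1–B2, B2–B3

Each bag holds 3 vertices, so the decomposition has width 2, which upper-bounds the treewidth. Conversely, {1, 2, 4} is a clique of size 3, and the vertices of any clique must share a bag in every tree decomposition; so some bag has ≥ 3 vertices and tw(G) ≥ 2. Therefore the treewidth is 2.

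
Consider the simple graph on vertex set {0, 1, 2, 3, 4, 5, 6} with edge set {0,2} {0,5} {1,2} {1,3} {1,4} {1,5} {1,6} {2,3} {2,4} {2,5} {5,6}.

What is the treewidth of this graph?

A width-2 tree decomposition is:
Bags: B1 = {1, 2, 4}  B2 = {1, 2, 5}  B3 = {1, 5, 6}  B4 = {0, 2, 5}  B5 = {1, 2, 3}
Tree: B1–B2, B2–B3, B2–B4, B1–B5
The largest bag has 3 vertices, giving width 2; this decomposition certifies tw(G) ≤ 2. Conversely, {0, 2, 5} is a clique of size 3, and the vertices of any clique must share a bag in every tree decomposition; so some bag has ≥ 3 vertices and tw(G) ≥ 2. Hence tw(G) = 2 exactly.

2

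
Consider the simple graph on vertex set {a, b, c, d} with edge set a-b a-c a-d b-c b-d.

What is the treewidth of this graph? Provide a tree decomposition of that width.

Treewidth 2.
Bags: B1 = {a, b, c}  B2 = {a, b, d}
Tree: B1–B2

Each bag holds 3 vertices, so the decomposition has width 2, which upper-bounds the treewidth. On the other hand G contains the 3-clique {a, b, d}. A clique must lie in a single bag of any decomposition, so no decomposition can have width below 2. Therefore the treewidth is 2.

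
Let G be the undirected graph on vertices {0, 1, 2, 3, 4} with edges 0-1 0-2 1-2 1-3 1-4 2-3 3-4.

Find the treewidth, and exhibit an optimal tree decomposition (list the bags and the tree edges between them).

Treewidth 2.
One such decomposition:
Bags: B1 = {1, 2, 3}  B2 = {0, 1, 2}  B3 = {1, 3, 4}
Tree: B1–B2, B1–B3

Every bag has size at most 3, so the width is 3 − 1 = 2 and tw(G) ≤ 2. On the other hand G contains the 3-clique {0, 1, 2}. A clique must lie in a single bag of any decomposition, so no decomposition can have width below 2. Hence tw(G) = 2 exactly.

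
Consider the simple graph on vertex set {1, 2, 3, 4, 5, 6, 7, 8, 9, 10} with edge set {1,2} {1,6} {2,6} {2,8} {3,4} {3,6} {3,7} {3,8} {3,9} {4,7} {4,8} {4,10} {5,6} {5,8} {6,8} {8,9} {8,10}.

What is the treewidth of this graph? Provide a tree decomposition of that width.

Treewidth 2.
One such decomposition:
Bags: B1 = {2, 6, 8}  B2 = {3, 6, 8}  B3 = {5, 6, 8}  B4 = {1, 2, 6}  B5 = {3, 4, 8}  B6 = {4, 8, 10}  B7 = {3, 8, 9}  B8 = {3, 4, 7}
Tree: B1–B2, B1–B3, B1–B4, B2–B5, B5–B6, B5–B7, B5–B8

Each bag holds 3 vertices, so the decomposition has width 2, which upper-bounds the treewidth. For the lower bound, the 3 vertices {4, 8, 10} are pairwise adjacent, and any tree decomposition puts a clique entirely inside one bag — forcing width ≥ 2. Hence tw(G) = 2 exactly.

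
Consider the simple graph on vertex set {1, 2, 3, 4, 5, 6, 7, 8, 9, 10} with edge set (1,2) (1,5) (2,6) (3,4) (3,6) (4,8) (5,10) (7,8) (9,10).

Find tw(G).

A width-1 tree decomposition is:
Bags: B1 = {7, 8}  B2 = {4, 8}  B3 = {3, 4}  B4 = {3, 6}  B5 = {2, 6}  B6 = {1, 2}  B7 = {1, 5}  B8 = {5, 10}  B9 = {9, 10}
Tree: B1–B2, B2–B3, B3–B4, B4–B5, B5–B6, B6–B7, B7–B8, B8–B9
The largest bag has 2 vertices, giving width 1; this decomposition certifies tw(G) ≤ 1. Any graph with an edge has treewidth ≥ 1, and G has the edge 7–8. Hence tw(G) = 1 exactly.

1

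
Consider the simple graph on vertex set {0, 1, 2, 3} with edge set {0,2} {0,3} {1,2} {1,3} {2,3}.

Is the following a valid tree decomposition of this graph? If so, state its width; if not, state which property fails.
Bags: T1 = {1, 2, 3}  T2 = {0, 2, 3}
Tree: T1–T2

Every vertex of G appears in some bag (union = {0, 1, 2, 3}); every edge is covered by a bag; and for each vertex v the set of bags containing v is connected in the bag tree. The decomposition is therefore valid. The largest bag has 3 vertices, so the width is 2.

Yes; width 2.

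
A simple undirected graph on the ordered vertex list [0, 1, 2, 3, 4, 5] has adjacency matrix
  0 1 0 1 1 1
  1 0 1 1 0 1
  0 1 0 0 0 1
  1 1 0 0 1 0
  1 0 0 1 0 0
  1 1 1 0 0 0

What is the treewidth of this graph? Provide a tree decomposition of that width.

Treewidth 2.
One such decomposition:
Bags: B1 = {1, 2, 5}  B2 = {0, 1, 5}  B3 = {0, 1, 3}  B4 = {0, 3, 4}
Tree: B1–B2, B2–B3, B3–B4

Each bag holds 3 vertices, so the decomposition has width 2, which upper-bounds the treewidth. On the other hand G contains the 3-clique {0, 1, 3}. A clique must lie in a single bag of any decomposition, so no decomposition can have width below 2. Hence tw(G) = 2 exactly.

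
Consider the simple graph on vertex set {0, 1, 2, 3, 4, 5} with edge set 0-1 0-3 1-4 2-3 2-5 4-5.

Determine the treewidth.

A width-2 tree decomposition is:
Bags: B1 = {2, 3, 5}  B2 = {3, 4, 5}  B3 = {1, 3, 4}  B4 = {0, 1, 3}
Tree: B1–B2, B2–B3, B3–B4
Each bag holds 3 vertices, so the decomposition has width 2, which upper-bounds the treewidth. For the lower bound, G contains the cycle 3–2–5–4–1–0–3, so G is not a forest; only forests have treewidth ≤ 1, hence tw(G) ≥ 2. Combining the bounds, tw(G) = 2.

2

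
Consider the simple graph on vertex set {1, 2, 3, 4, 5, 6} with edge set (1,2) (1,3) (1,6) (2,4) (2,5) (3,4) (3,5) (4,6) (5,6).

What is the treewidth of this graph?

3

A width-3 tree decomposition is:
Bags: B1 = {1, 2, 3, 6}  B2 = {2, 3, 4, 6}  B3 = {2, 3, 5, 6}
Tree: B1–B2, B2–B3
Each bag holds 4 vertices, so the decomposition has width 3, which upper-bounds the treewidth. For the lower bound: the 4 vertex sets {1,2}, {4,6}, {3}, {5} are disjoint, each induces a connected subgraph, and every pair is joined by at least one edge of G. Contracting each set to a single vertex therefore yields K_{4} as a minor, and since treewidth is minor-monotone, tw(G) ≥ tw(K_{4}) = 3. The upper and lower bounds meet at 3, so that is the treewidth.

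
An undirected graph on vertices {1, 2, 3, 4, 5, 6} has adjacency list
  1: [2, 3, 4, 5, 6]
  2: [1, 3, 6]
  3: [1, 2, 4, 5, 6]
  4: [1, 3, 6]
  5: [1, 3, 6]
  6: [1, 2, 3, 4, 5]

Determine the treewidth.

A width-3 tree decomposition is:
Bags: B1 = {1, 3, 4, 6}  B2 = {1, 3, 5, 6}  B3 = {1, 2, 3, 6}
Tree: B1–B2, B2–B3
Each bag holds 4 vertices, so the decomposition has width 3, which upper-bounds the treewidth. For the lower bound, the 4 vertices {1, 2, 3, 6} are pairwise adjacent, and any tree decomposition puts a clique entirely inside one bag — forcing width ≥ 3. Hence tw(G) = 3 exactly.

3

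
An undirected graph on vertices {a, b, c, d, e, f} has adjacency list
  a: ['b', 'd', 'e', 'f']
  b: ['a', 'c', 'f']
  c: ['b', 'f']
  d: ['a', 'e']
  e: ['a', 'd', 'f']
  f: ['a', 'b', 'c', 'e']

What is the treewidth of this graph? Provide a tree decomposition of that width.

Each bag holds 3 vertices, so the decomposition has width 2, which upper-bounds the treewidth. For the lower bound, the 3 vertices {a, d, e} are pairwise adjacent, and any tree decomposition puts a clique entirely inside one bag — forcing width ≥ 2. Therefore the treewidth is 2.

Treewidth 2.
One optimal decomposition is:
Bags: B1 = {a, e, f}  B2 = {a, d, e}  B3 = {a, b, f}  B4 = {b, c, f}
Tree: B1–B2, B1–B3, B3–B4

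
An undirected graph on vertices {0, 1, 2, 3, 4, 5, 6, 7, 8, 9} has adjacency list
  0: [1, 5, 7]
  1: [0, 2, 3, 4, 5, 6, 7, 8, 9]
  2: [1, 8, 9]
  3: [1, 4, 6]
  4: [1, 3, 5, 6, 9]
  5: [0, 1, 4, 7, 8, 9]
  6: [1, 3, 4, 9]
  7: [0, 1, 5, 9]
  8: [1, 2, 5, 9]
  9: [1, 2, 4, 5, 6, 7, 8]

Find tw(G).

3

A width-3 tree decomposition is:
Bags: B1 = {1, 4, 5, 9}  B2 = {1, 5, 7, 9}  B3 = {1, 4, 6, 9}  B4 = {1, 5, 8, 9}  B5 = {1, 2, 8, 9}  B6 = {1, 3, 4, 6}  B7 = {0, 1, 5, 7}
Tree: B1–B2, B1–B3, B2–B4, B4–B5, B3–B6, B2–B7
Every bag has size at most 4, so the width is 4 − 1 = 3 and tw(G) ≤ 3. On the other hand G contains the 4-clique {0, 1, 5, 7}. A clique must lie in a single bag of any decomposition, so no decomposition can have width below 3. The upper and lower bounds meet at 3, so that is the treewidth.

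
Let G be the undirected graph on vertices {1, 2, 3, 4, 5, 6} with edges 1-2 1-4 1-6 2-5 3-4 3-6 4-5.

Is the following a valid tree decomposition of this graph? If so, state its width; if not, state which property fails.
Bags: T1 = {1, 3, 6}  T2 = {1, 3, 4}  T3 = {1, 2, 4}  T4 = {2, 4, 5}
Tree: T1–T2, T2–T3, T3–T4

Vertex coverage: the bags together contain {1, 2, 3, 4, 5, 6}, the full vertex set. Edge coverage: each edge of G has both endpoints in at least one bag. Running intersection: for every vertex, the bags containing it form a connected subtree. All three properties hold, so this is a valid tree decomposition of width max|bag| − 1 = 2, and hence tw(G) ≤ 2.

Yes; width 2.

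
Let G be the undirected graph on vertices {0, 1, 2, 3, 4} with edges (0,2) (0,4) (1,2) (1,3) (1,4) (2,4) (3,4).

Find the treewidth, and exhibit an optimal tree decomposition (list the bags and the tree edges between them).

Every bag has size at most 3, so the width is 3 − 1 = 2 and tw(G) ≤ 2. Conversely, {0, 2, 4} is a clique of size 3, and the vertices of any clique must share a bag in every tree decomposition; so some bag has ≥ 3 vertices and tw(G) ≥ 2. The upper and lower bounds meet at 2, so that is the treewidth.

Treewidth 2.
One optimal decomposition is:
Bags: B1 = {1, 3, 4}  B2 = {1, 2, 4}  B3 = {0, 2, 4}
Tree: B1–B2, B2–B3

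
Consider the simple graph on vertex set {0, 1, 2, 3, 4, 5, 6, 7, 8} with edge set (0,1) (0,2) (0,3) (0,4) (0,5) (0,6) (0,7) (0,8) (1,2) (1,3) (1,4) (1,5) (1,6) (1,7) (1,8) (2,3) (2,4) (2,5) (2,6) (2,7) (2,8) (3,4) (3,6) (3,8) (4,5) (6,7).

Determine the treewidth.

A width-4 tree decomposition is:
Bags: B1 = {0, 1, 2, 3, 4}  B2 = {0, 1, 2, 4, 5}  B3 = {0, 1, 2, 3, 8}  B4 = {0, 1, 2, 3, 6}  B5 = {0, 1, 2, 6, 7}
Tree: B1–B2, B1–B3, B1–B4, B4–B5
The largest bag has 5 vertices, giving width 4; this decomposition certifies tw(G) ≤ 4. Conversely, {0, 1, 2, 3, 8} is a clique of size 5, and the vertices of any clique must share a bag in every tree decomposition; so some bag has ≥ 5 vertices and tw(G) ≥ 4. The upper and lower bounds meet at 4, so that is the treewidth.

4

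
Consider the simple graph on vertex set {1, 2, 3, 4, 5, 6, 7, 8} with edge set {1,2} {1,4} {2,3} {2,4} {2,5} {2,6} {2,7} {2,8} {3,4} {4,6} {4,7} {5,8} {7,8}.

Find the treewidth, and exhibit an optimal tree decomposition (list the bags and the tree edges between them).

Treewidth 2.
One such decomposition:
Bags: B1 = {2, 4, 7}  B2 = {2, 7, 8}  B3 = {2, 5, 8}  B4 = {2, 4, 6}  B5 = {1, 2, 4}  B6 = {2, 3, 4}
Tree: B1–B2, B2–B3, B1–B4, B4–B5, B5–B6

The largest bag has 3 vertices, giving width 2; this decomposition certifies tw(G) ≤ 2. For the lower bound, the 3 vertices {2, 5, 8} are pairwise adjacent, and any tree decomposition puts a clique entirely inside one bag — forcing width ≥ 2. The upper and lower bounds meet at 2, so that is the treewidth.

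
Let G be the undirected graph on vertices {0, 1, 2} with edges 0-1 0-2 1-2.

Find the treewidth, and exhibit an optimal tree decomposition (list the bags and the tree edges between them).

Treewidth 2.
One such decomposition:
Bags: B1 = {0, 1, 2}
Tree: (single bag)

A single bag containing all 3 vertices is trivially a valid decomposition of width 2. On the other hand G contains the 3-clique {0, 1, 2}. A clique must lie in a single bag of any decomposition, so no decomposition can have width below 2. Therefore the treewidth is 2.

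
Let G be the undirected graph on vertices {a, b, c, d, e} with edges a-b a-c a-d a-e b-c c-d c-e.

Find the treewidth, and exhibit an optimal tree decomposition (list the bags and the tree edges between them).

Every bag has size at most 3, so the width is 3 − 1 = 2 and tw(G) ≤ 2. On the other hand G contains the 3-clique {a, c, d}. A clique must lie in a single bag of any decomposition, so no decomposition can have width below 2. Combining the bounds, tw(G) = 2.

Treewidth 2.
Bags: B1 = {a, c, d}  B2 = {a, b, c}  B3 = {a, c, e}
Tree: B1–B2, B2–B3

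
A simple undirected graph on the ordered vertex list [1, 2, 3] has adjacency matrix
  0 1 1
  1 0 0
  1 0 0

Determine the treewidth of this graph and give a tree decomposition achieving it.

Each bag holds 2 vertices, so the decomposition has width 1, which upper-bounds the treewidth. Since G has at least one edge (e.g. 3–1), it is not an edgeless graph, so tw(G) ≥ 1. Therefore the treewidth is 1.

Treewidth 1.
Bags: B1 = {1, 3}  B2 = {1, 2}
Tree: B1–B2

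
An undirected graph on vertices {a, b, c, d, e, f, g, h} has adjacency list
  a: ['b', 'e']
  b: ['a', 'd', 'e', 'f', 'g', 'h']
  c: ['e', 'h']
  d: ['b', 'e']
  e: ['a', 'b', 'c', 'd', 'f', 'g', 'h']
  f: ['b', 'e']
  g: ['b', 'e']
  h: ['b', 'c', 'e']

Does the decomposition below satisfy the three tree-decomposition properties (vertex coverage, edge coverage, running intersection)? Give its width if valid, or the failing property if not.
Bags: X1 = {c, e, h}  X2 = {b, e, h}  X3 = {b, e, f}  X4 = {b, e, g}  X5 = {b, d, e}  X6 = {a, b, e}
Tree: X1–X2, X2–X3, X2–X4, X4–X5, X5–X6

Yes; width 2.

Every vertex of G appears in some bag (union = {a, b, c, d, e, f, g, h}); every edge is covered by a bag; and for each vertex v the set of bags containing v is connected in the bag tree. The decomposition is therefore valid. The largest bag has 3 vertices, so the width is 2.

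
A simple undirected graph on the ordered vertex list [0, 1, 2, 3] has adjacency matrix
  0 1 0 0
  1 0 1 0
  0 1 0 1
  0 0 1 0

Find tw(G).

A width-1 tree decomposition is:
Bags: B1 = {1, 2}  B2 = {0, 1}  B3 = {2, 3}
Tree: B1–B2, B1–B3
The largest bag has 2 vertices, giving width 1; this decomposition certifies tw(G) ≤ 1. Any graph with an edge has treewidth ≥ 1, and G has the edge 2–1. Hence tw(G) = 1 exactly.

1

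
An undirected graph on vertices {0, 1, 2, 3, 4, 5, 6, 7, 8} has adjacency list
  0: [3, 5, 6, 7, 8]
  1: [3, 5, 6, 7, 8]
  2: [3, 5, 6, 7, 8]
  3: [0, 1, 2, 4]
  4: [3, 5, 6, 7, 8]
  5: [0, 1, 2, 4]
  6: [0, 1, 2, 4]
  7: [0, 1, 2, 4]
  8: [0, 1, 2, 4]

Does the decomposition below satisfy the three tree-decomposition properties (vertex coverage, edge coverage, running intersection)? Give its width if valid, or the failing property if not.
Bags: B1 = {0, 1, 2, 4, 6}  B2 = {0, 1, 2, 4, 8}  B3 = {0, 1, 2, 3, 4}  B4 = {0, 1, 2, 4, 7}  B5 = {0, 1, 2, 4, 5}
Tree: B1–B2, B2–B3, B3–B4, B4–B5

Every vertex of G appears in some bag (union = {0, 1, 2, 3, 4, 5, 6, 7, 8}); every edge is covered by a bag; and for each vertex v the set of bags containing v is connected in the bag tree. The decomposition is therefore valid. The largest bag has 5 vertices, so the width is 4.

Yes; width 4.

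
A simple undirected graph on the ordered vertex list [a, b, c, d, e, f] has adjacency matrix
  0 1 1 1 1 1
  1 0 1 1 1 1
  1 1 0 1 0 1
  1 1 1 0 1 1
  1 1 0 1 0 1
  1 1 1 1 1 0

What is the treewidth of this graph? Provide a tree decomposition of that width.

Treewidth 4.
One such decomposition:
Bags: B1 = {a, b, c, d, f}  B2 = {a, b, d, e, f}
Tree: B1–B2

Every bag has size at most 5, so the width is 5 − 1 = 4 and tw(G) ≤ 4. On the other hand G contains the 5-clique {a, b, d, e, f}. A clique must lie in a single bag of any decomposition, so no decomposition can have width below 4. Hence tw(G) = 4 exactly.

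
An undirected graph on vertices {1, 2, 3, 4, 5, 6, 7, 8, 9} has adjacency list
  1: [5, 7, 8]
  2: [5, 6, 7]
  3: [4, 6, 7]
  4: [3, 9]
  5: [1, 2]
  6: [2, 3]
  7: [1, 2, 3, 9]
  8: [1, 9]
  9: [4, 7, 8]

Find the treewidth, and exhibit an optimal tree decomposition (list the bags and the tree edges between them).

The largest bag has 4 vertices, giving width 3; this decomposition certifies tw(G) ≤ 3. For the lower bound: the 4 vertex sets {1,5,8}, {2}, {7}, {3,4,6,9} are disjoint, each induces a connected subgraph, and every pair is joined by at least one edge of G. Contracting each set to a single vertex therefore yields K_{4} as a minor, and since treewidth is minor-monotone, tw(G) ≥ tw(K_{4}) = 3. The upper and lower bounds meet at 3, so that is the treewidth.

Treewidth 3.
One such decomposition:
Bags: B1 = {1, 2, 5, 8}  B2 = {1, 2, 7, 8}  B3 = {2, 7, 8, 9}  B4 = {2, 6, 7, 9}  B5 = {3, 6, 7, 9}  B6 = {3, 4, 6, 9}
Tree: B1–B2, B2–B3, B3–B4, B4–B5, B5–B6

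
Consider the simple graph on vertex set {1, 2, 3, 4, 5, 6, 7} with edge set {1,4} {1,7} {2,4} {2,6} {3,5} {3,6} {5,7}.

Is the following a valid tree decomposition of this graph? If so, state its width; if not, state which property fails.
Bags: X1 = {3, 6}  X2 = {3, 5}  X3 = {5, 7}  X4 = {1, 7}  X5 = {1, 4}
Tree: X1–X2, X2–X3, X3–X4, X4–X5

A tree decomposition must satisfy three properties: every vertex lies in some bag; for every edge, both endpoints lie together in some bag; and for every vertex, the bags containing it form a connected subtree. Here vertex 2 appears in no bag, so the decomposition is invalid.

No — vertex 2 appears in no bag.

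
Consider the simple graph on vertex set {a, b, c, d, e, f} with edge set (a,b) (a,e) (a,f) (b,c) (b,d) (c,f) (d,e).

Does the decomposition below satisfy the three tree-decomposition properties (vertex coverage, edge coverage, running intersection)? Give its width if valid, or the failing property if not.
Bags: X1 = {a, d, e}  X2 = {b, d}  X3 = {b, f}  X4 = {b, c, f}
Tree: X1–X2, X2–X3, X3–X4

A tree decomposition must satisfy three properties: every vertex lies in some bag; for every edge, both endpoints lie together in some bag; and for every vertex, the bags containing it form a connected subtree. Here edge (a,b) lies in no bag, so the decomposition is invalid.

No — edge (a,b) lies in no bag.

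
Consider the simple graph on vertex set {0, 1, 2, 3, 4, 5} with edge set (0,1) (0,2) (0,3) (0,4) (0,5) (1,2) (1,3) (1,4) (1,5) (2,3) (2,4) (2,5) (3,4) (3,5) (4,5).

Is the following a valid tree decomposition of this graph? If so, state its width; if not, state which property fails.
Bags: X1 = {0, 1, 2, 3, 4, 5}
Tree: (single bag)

Every vertex of G appears in some bag (union = {0, 1, 2, 3, 4, 5}); every edge is covered by a bag; and for each vertex v the set of bags containing v is connected in the bag tree. The decomposition is therefore valid. The largest bag has 6 vertices, so the width is 5.

Yes; width 5.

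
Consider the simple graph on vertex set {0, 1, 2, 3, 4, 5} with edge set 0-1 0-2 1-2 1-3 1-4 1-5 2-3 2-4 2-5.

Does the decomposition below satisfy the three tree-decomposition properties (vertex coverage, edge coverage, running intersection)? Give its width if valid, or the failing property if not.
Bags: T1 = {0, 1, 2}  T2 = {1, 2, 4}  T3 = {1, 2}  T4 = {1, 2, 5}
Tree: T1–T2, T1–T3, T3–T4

A tree decomposition must satisfy three properties: every vertex lies in some bag; for every edge, both endpoints lie together in some bag; and for every vertex, the bags containing it form a connected subtree. Here vertex 3 appears in no bag, so the decomposition is invalid.

No — vertex 3 appears in no bag.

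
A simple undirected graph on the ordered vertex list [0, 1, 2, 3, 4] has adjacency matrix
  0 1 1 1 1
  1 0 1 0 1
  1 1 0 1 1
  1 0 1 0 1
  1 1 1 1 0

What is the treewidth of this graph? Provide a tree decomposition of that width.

The largest bag has 4 vertices, giving width 3; this decomposition certifies tw(G) ≤ 3. For the lower bound, the 4 vertices {0, 1, 2, 4} are pairwise adjacent, and any tree decomposition puts a clique entirely inside one bag — forcing width ≥ 3. Hence tw(G) = 3 exactly.

Treewidth 3.
One such decomposition:
Bags: B1 = {0, 2, 3, 4}  B2 = {0, 1, 2, 4}
Tree: B1–B2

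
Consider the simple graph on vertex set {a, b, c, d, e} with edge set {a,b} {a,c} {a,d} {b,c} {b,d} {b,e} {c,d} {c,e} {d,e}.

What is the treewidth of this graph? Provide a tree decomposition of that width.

Treewidth 3.
One such decomposition:
Bags: B1 = {b, c, d, e}  B2 = {a, b, c, d}
Tree: B1–B2

The largest bag has 4 vertices, giving width 3; this decomposition certifies tw(G) ≤ 3. For the lower bound, the 4 vertices {b, c, d, e} are pairwise adjacent, and any tree decomposition puts a clique entirely inside one bag — forcing width ≥ 3. Therefore the treewidth is 3.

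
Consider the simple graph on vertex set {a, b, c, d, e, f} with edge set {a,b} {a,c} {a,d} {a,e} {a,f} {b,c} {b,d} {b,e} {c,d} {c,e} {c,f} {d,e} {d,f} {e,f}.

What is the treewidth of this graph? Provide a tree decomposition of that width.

Each bag holds 5 vertices, so the decomposition has width 4, which upper-bounds the treewidth. For the lower bound, the 5 vertices {a, c, d, e, f} are pairwise adjacent, and any tree decomposition puts a clique entirely inside one bag — forcing width ≥ 4. Combining the bounds, tw(G) = 4.

Treewidth 4.
Bags: B1 = {a, b, c, d, e}  B2 = {a, c, d, e, f}
Tree: B1–B2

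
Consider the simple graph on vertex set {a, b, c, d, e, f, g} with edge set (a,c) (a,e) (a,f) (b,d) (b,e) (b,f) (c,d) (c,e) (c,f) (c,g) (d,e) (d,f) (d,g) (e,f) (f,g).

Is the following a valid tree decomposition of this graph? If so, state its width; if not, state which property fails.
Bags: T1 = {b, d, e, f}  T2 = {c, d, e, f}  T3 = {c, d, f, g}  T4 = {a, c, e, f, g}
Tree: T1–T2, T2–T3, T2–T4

No — bags containing vertex g are not connected in the tree.

A tree decomposition must satisfy three properties: every vertex lies in some bag; for every edge, both endpoints lie together in some bag; and for every vertex, the bags containing it form a connected subtree. Here bags containing vertex g are not connected in the tree, so the decomposition is invalid.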